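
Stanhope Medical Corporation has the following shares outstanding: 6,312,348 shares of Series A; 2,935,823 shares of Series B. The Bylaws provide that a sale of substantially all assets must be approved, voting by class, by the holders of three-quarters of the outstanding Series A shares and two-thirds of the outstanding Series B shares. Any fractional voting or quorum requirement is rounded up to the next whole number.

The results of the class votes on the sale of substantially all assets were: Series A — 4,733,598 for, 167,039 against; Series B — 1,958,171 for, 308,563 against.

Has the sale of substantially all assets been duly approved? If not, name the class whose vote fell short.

Series A: 3/4 of 6312348 = 4734261; 4,734,261 required, 4,733,598 in favor — not approved.
Series B: 2/3 of 2935823 = 1957215.33, rounded up to 1957216; 1,957,216 required, 1,958,171 in favor — approved.

Not approved — the Series A shares did not give the required vote.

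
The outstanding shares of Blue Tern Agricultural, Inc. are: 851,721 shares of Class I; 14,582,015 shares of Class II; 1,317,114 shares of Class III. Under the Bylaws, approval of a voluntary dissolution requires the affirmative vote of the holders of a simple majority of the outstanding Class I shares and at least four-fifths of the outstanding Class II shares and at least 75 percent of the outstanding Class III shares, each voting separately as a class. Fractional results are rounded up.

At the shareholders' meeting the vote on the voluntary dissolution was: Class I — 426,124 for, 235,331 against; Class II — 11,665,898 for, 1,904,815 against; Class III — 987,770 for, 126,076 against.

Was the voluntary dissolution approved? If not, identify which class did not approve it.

Class I: a majority of 851721 is 425861; 425,861 required, 426,124 in favor — approved.
Class II: 4/5 of 14582015 = 11665612; 11,665,612 required, 11,665,898 in favor — approved.
Class III: 3/4 of 1317114 = 987835.50, rounded up to 987836; 987,836 required, 987,770 in favor — not approved.

Not approved — the Class III shares did not give the required vote.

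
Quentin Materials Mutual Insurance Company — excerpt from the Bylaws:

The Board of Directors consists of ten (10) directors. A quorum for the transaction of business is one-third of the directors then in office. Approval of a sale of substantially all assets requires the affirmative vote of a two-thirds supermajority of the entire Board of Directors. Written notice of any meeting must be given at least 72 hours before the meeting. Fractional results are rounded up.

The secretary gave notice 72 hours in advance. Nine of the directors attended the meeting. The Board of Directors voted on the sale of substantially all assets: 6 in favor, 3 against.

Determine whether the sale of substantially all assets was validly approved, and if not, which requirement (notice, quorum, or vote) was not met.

Notice: 72 hours given; 72 required (72 ≥ 72). Satisfied.
Quorum: 9 present; quorum is 4. Satisfied.
Vote: the sale of substantially all assets requires two-thirds of the entire Board of Directors (10). 2/3 of 10 = 6.67, rounded up to 7, so 7 affirmative votes are needed; 6 voted in favor. Not satisfied.

Invalid — vote requirement not satisfied.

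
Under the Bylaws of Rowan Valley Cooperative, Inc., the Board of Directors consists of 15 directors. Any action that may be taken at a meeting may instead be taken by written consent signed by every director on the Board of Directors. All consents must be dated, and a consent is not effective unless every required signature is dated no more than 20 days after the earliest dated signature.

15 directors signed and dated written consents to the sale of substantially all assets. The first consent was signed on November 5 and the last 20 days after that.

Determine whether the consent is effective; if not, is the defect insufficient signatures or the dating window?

Effective — both the signature and dating-window requirements are satisfied.

Signatures required: the unanimous vote of 15 — unanimous means all 15, so 15 needed; 15 signed. Sufficient.
Dating window: the latest signature is 20 days after the earliest; the limit is 20 days. Within the window.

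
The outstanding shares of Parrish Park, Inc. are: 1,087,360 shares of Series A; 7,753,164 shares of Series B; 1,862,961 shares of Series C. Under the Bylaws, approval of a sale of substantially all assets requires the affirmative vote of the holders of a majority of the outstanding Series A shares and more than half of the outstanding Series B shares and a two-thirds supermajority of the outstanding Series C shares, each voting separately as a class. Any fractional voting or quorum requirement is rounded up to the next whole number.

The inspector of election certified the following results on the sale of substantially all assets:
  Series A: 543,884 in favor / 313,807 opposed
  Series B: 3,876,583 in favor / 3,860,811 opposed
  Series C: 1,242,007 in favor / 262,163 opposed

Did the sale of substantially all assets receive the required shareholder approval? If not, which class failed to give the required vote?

Series A: a majority of 1087360 is 543681; 543,681 required, 543,884 in favor — approved.
Series B: a majority of 7753164 is 3876583; 3,876,583 required, 3,876,583 in favor — approved.
Series C: 2/3 of 1862961 = 1241974; 1,241,974 required, 1,242,007 in favor — approved.

Approved — every class gave the required vote.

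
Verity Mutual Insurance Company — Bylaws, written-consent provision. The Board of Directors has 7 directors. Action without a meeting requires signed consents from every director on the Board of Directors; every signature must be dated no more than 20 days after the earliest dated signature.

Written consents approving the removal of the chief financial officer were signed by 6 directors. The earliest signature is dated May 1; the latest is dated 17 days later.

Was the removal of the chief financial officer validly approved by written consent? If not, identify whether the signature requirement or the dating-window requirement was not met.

Not effective — insufficient signatures.

Signatures required: the unanimous vote of 7 — unanimous means all 7, so 7 needed; 6 signed. Insufficient.
Dating window: the latest signature is 17 days after the earliest; the limit is 20 days. Within the window.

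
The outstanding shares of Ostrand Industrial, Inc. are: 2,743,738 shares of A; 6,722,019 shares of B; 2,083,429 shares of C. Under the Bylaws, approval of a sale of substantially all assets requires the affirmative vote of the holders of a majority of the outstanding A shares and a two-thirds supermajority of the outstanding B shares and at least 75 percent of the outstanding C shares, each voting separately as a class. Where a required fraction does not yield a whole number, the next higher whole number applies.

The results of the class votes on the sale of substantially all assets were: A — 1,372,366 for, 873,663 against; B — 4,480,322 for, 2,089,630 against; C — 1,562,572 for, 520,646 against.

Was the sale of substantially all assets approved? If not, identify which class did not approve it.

Not approved — the B shares did not give the required vote.

A: a majority of 2743738 is 1371870; 1,371,870 required, 1,372,366 in favor — approved.
B: 2/3 of 6722019 = 4481346; 4,481,346 required, 4,480,322 in favor — not approved.
C: 3/4 of 2083429 = 1562571.75, rounded up to 1562572; 1,562,572 required, 1,562,572 in favor — approved.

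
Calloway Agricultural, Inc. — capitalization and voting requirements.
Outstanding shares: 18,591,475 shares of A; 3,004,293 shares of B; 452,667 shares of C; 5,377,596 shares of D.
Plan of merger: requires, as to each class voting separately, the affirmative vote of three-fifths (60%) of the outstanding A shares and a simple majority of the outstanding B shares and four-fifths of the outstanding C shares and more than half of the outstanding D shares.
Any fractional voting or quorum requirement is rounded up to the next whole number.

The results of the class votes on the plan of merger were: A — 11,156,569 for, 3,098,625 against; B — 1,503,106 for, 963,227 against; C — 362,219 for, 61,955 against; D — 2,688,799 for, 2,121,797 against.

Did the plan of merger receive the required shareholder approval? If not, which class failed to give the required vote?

A: 3/5 of 18591475 = 11154885; 11,154,885 required, 11,156,569 in favor — approved.
B: a majority of 3004293 is 1502147; 1,502,147 required, 1,503,106 in favor — approved.
C: 4/5 of 452667 = 362133.60, rounded up to 362134; 362,134 required, 362,219 in favor — approved.
D: a majority of 5377596 is 2688799; 2,688,799 required, 2,688,799 in favor — approved.

Approved — every class gave the required vote.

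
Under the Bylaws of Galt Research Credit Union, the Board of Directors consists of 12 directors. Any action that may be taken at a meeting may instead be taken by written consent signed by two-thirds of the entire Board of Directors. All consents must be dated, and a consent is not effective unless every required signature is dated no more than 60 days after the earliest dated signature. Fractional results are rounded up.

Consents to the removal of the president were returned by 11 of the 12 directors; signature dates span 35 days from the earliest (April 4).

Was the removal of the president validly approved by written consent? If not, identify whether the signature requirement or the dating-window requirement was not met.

Effective — both the signature and dating-window requirements are satisfied.

Signatures required: two-thirds of 12 — 2/3 of 12 = 8, so 8 needed; 11 signed. Sufficient.
Dating window: the latest signature is 35 days after the earliest; the limit is 60 days. Within the window.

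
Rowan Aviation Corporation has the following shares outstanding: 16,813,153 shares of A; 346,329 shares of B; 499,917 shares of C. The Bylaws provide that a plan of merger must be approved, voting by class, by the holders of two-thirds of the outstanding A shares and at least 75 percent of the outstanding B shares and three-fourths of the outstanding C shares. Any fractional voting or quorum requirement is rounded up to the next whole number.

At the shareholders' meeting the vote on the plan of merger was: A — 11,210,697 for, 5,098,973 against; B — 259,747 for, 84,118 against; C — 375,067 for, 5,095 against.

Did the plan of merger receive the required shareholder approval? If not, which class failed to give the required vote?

Approved — every class gave the required vote.

A: 2/3 of 16813153 = 11208768.67, rounded up to 11208769; 11,208,769 required, 11,210,697 in favor — approved.
B: 3/4 of 346329 = 259746.75, rounded up to 259747; 259,747 required, 259,747 in favor — approved.
C: 3/4 of 499917 = 374937.75, rounded up to 374938; 374,938 required, 375,067 in favor — approved.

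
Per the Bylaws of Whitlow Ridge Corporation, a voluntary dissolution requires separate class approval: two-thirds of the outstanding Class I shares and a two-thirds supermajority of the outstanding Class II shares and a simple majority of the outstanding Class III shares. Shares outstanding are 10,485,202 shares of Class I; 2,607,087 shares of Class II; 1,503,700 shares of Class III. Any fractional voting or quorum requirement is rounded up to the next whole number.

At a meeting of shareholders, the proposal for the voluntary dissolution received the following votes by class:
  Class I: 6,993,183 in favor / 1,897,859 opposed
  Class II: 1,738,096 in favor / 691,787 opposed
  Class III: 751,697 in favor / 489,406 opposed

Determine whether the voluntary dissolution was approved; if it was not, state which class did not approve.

Class I: 2/3 of 10485202 = 6990134.67, rounded up to 6990135; 6,990,135 required, 6,993,183 in favor — approved.
Class II: 2/3 of 2607087 = 1738058; 1,738,058 required, 1,738,096 in favor — approved.
Class III: a majority of 1503700 is 751851; 751,851 required, 751,697 in favor — not approved.

Not approved — the Class III shares did not give the required vote.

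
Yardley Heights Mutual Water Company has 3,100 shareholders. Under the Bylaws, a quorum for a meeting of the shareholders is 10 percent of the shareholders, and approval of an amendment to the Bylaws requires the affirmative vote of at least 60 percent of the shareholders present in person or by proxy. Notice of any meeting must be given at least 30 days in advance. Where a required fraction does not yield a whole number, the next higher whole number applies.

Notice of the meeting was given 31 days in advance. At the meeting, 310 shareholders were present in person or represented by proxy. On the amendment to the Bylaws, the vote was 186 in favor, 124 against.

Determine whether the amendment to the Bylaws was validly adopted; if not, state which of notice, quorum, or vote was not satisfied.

Valid — all requirements satisfied.

Notice: 31 days given; 30 required. Satisfied.
Quorum: 10% of 3,100 = 310; 310 present. Satisfied.
Vote: requires three-fifths of those present (310); 3/5 of 310 = 186, so 186 needed; 186 in favor. Satisfied.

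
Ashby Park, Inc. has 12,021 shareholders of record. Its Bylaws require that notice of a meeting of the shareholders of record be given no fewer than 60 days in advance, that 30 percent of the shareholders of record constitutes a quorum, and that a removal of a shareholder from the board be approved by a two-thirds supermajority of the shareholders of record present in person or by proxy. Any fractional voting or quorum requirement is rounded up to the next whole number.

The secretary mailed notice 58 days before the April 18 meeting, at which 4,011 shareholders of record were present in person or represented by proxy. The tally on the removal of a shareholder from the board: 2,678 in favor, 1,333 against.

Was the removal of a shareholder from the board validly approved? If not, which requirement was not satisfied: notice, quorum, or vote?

Notice: 58 days given; 60 required. Not satisfied.
Quorum: 30% of 12,021 = 3,606.30, rounded up to 3,607; 4,011 present. Satisfied.
Vote: requires two-thirds of those present (4,011); 2/3 of 4011 = 2674, so 2,674 needed; 2,678 in favor. Satisfied.

Invalid — notice requirement not satisfied.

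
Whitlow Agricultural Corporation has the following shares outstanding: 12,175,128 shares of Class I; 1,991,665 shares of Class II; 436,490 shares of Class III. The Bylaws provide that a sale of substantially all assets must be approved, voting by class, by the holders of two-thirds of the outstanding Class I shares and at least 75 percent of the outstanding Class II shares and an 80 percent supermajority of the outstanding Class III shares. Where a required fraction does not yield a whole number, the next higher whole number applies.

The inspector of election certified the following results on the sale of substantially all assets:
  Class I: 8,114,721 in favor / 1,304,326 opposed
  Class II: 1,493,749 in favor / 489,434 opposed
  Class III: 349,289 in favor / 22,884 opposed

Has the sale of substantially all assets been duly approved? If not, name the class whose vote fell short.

Class I: 2/3 of 12175128 = 8116752; 8,116,752 required, 8,114,721 in favor — not approved.
Class II: 3/4 of 1991665 = 1493748.75, rounded up to 1493749; 1,493,749 required, 1,493,749 in favor — approved.
Class III: 4/5 of 436490 = 349192; 349,192 required, 349,289 in favor — approved.

Not approved — the Class I shares did not give the required vote.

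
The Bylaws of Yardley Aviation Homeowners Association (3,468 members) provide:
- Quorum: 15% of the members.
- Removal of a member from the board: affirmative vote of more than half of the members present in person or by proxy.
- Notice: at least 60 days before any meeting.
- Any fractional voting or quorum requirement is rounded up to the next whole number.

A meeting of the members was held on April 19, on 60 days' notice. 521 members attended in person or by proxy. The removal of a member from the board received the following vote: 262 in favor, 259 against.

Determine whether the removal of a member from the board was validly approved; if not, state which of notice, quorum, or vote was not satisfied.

Valid — all requirements satisfied.

Notice: 60 days given; 60 required. Satisfied.
Quorum: 15% of 3,468 = 520.20, rounded up to 521; 521 present. Satisfied.
Vote: requires a majority of those present (521); a majority of 521 is 261, so 261 needed; 262 in favor. Satisfied.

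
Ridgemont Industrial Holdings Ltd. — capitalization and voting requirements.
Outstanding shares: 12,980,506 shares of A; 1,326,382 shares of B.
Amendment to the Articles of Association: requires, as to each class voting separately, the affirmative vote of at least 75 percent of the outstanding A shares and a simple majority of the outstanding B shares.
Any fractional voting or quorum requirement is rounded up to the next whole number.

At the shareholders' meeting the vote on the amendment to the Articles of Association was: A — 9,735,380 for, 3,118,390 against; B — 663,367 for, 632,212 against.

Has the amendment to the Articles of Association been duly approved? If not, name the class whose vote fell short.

A: 3/4 of 12980506 = 9735379.50, rounded up to 9735380; 9,735,380 required, 9,735,380 in favor — approved.
B: a majority of 1326382 is 663192; 663,192 required, 663,367 in favor — approved.

Approved — every class gave the required vote.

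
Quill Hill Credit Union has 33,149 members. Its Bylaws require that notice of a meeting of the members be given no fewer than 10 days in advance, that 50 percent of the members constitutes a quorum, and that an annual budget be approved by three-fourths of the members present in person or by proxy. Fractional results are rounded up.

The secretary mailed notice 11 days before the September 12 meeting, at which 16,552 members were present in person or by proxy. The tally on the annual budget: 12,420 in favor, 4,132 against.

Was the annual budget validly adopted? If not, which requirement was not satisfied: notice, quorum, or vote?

Invalid — quorum requirement not satisfied.

Notice: 11 days given; 10 required. Satisfied.
Quorum: 50% of 33,149 = 16,574.50, rounded up to 16,575; 16,552 present. Not satisfied.
Vote: requires three-fourths of those present (16,552); 3/4 of 16552 = 12414, so 12,414 needed; 12,420 in favor. Satisfied.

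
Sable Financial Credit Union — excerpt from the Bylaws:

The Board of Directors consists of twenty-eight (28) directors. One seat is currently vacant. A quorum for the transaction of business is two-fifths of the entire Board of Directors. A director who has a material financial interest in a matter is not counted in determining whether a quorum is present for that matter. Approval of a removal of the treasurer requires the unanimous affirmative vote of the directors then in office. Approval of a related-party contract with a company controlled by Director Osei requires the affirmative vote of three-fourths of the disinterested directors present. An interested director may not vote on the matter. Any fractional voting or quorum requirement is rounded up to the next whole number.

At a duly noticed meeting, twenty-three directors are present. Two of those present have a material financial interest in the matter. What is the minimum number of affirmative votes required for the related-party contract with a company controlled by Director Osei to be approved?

The related-party contract with a company controlled by Director Osei requires three-fourths of the disinterested directors present (23 − 2 = 21).
3/4 of 21 = 15.75, rounded up to 16.

16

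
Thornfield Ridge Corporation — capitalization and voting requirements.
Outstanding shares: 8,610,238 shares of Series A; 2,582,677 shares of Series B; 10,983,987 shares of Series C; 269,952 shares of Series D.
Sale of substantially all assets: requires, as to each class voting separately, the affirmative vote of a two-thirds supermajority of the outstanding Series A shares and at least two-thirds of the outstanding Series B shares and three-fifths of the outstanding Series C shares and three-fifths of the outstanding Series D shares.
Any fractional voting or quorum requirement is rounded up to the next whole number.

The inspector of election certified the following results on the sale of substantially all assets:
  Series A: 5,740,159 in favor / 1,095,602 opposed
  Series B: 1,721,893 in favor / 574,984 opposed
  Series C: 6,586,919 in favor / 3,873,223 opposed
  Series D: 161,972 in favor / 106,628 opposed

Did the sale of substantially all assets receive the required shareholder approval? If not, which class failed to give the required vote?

Not approved — the Series C shares did not give the required vote.

Series A: 2/3 of 8610238 = 5740158.67, rounded up to 5740159; 5,740,159 required, 5,740,159 in favor — approved.
Series B: 2/3 of 2582677 = 1721784.67, rounded up to 1721785; 1,721,785 required, 1,721,893 in favor — approved.
Series C: 3/5 of 10983987 = 6590392.20, rounded up to 6590393; 6,590,393 required, 6,586,919 in favor — not approved.
Series D: 3/5 of 269952 = 161971.20, rounded up to 161972; 161,972 required, 161,972 in favor — approved.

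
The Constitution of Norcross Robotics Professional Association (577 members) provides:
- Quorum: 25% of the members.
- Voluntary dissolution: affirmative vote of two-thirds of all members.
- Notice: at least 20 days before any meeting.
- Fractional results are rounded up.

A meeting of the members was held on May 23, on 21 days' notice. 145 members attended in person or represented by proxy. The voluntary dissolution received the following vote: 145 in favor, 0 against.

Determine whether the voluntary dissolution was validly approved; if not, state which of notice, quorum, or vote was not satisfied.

Notice: 21 days given; 20 required. Satisfied.
Quorum: 25% of 577 = 144.25, rounded up to 145; 145 present. Satisfied.
Vote: requires two-thirds of all members (577); 2/3 of 577 = 384.67, rounded up to 385, so 385 needed; 145 in favor. Not satisfied.

Invalid — vote requirement not satisfied.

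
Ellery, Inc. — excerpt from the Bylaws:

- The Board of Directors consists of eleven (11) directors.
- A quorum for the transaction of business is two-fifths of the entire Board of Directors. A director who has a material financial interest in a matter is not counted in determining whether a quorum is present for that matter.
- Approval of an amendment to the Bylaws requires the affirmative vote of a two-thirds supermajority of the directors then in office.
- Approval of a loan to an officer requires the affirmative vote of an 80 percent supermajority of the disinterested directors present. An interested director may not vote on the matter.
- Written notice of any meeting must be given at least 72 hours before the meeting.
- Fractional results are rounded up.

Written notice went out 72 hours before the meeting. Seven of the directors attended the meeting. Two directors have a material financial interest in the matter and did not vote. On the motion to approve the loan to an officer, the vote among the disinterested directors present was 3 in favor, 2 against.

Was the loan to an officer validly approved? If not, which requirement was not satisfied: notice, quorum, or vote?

Notice: 72 hours given; 72 required (72 ≥ 72). Satisfied.
Quorum: 7 present, but the 2 interested directors do not count, leaving 5. Quorum is 5. Satisfied.
Vote: the loan to an officer requires four-fifths of the disinterested directors present (7 − 2 = 5). 4/5 of 5 = 4, so 4 affirmative votes are needed; 3 voted in favor. Not satisfied.

Invalid — vote requirement not satisfied.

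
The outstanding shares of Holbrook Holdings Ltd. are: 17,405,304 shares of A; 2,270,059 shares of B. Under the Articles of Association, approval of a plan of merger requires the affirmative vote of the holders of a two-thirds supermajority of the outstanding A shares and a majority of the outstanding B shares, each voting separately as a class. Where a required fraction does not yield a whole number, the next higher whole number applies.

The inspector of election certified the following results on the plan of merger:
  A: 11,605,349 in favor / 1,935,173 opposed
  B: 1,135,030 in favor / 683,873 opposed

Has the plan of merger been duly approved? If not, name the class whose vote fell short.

Approved — every class gave the required vote.

A: 2/3 of 17405304 = 11603536; 11,603,536 required, 11,605,349 in favor — approved.
B: a majority of 2270059 is 1135030; 1,135,030 required, 1,135,030 in favor — approved.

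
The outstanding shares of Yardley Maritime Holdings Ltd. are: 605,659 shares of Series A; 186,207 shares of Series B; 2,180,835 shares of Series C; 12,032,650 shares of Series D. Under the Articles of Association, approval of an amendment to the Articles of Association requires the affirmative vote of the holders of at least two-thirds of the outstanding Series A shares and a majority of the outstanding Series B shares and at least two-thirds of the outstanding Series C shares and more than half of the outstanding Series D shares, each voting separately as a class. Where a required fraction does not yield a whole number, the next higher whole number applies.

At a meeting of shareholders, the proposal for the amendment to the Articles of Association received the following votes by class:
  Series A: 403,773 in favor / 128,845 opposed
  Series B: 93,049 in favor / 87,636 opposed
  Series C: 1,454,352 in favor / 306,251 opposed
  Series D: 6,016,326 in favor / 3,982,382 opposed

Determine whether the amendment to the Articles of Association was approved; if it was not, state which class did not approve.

Series A: 2/3 of 605659 = 403772.67, rounded up to 403773; 403,773 required, 403,773 in favor — approved.
Series B: a majority of 186207 is 93104; 93,104 required, 93,049 in favor — not approved.
Series C: 2/3 of 2180835 = 1453890; 1,453,890 required, 1,454,352 in favor — approved.
Series D: a majority of 12032650 is 6016326; 6,016,326 required, 6,016,326 in favor — approved.

Not approved — the Series B shares did not give the required vote.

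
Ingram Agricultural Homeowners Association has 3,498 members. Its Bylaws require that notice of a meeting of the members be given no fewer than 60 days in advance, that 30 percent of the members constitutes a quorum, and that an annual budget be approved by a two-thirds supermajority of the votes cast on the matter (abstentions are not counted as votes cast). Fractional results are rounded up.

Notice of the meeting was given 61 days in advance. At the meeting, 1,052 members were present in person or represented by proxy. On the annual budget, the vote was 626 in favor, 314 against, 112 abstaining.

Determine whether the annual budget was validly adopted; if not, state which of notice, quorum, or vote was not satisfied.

Invalid — vote requirement not satisfied.

Notice: 61 days given; 60 required. Satisfied.
Quorum: 30% of 3,498 = 1,049.40, rounded up to 1,050; 1,052 present. Satisfied.
Vote: requires two-thirds of the votes cast (1,052 − 112 abstaining = 940); 2/3 of 940 = 626.67, rounded up to 627, so 627 needed; 626 in favor. Not satisfied.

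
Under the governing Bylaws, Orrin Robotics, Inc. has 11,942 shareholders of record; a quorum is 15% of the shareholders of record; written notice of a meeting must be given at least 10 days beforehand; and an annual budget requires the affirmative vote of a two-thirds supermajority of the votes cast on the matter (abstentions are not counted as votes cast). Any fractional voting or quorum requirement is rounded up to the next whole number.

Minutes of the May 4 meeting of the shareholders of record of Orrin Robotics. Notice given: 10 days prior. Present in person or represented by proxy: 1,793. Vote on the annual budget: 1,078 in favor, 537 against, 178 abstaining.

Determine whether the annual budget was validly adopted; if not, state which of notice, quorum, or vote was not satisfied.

Notice: 10 days given; 10 required. Satisfied.
Quorum: 15% of 11,942 = 1,791.30, rounded up to 1,792; 1,793 present. Satisfied.
Vote: requires two-thirds of the votes cast (1,793 − 178 abstaining = 1,615); 2/3 of 1615 = 1076.67, rounded up to 1077, so 1,077 needed; 1,078 in favor. Satisfied.

Valid — all requirements satisfied.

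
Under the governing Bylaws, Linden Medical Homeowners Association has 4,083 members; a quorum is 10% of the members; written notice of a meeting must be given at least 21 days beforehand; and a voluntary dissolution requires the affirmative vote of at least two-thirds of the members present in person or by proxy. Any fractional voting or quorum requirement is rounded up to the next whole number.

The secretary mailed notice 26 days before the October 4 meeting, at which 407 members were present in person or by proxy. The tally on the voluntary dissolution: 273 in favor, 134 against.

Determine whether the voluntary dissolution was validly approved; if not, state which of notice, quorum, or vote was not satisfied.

Invalid — quorum requirement not satisfied.

Notice: 26 days given; 21 required. Satisfied.
Quorum: 10% of 4,083 = 408.30, rounded up to 409; 407 present. Not satisfied.
Vote: requires two-thirds of those present (407); 2/3 of 407 = 271.33, rounded up to 272, so 272 needed; 273 in favor. Satisfied.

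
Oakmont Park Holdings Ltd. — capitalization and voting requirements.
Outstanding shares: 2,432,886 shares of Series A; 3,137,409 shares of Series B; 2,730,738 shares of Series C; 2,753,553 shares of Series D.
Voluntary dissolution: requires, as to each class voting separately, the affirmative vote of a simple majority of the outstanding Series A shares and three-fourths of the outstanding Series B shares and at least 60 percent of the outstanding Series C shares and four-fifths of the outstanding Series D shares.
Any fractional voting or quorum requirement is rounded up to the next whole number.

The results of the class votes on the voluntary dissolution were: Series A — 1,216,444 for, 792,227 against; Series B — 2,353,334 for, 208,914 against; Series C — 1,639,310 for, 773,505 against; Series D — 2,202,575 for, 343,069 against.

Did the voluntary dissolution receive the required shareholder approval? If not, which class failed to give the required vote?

Not approved — the Series D shares did not give the required vote.

Series A: a majority of 2432886 is 1216444; 1,216,444 required, 1,216,444 in favor — approved.
Series B: 3/4 of 3137409 = 2353056.75, rounded up to 2353057; 2,353,057 required, 2,353,334 in favor — approved.
Series C: 3/5 of 2730738 = 1638442.80, rounded up to 1638443; 1,638,443 required, 1,639,310 in favor — approved.
Series D: 4/5 of 2753553 = 2202842.40, rounded up to 2202843; 2,202,843 required, 2,202,575 in favor — not approved.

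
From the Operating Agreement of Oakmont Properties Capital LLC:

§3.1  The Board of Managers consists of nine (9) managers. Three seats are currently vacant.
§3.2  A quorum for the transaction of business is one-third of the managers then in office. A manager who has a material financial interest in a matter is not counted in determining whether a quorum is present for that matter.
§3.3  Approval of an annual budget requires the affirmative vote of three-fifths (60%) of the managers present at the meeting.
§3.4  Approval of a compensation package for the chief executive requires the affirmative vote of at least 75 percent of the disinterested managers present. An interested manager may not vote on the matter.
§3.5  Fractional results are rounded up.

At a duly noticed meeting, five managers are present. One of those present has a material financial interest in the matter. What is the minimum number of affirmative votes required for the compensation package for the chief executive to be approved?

3

The compensation package for the chief executive requires three-fourths of the disinterested managers present (5 − 1 = 4).
3/4 of 4 = 3.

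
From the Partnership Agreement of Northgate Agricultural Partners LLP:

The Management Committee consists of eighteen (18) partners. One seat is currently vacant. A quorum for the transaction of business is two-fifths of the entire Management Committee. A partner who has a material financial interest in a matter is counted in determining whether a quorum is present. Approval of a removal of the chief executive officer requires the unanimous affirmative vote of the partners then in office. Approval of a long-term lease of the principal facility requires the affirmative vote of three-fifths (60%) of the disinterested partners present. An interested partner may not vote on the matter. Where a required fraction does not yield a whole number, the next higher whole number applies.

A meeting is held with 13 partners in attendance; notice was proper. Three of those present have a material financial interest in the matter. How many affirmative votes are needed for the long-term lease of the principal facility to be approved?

6

The long-term lease of the principal facility requires three-fifths of the disinterested partners present (13 − 3 = 10).
3/5 of 10 = 6.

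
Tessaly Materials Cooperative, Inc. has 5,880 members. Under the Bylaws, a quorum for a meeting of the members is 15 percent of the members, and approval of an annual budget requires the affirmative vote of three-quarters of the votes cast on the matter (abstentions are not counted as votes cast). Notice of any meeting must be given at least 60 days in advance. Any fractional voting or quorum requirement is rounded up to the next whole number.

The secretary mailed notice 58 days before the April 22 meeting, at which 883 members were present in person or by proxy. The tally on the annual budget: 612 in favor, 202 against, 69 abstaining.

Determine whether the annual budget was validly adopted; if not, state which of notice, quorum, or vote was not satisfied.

Invalid — notice requirement not satisfied.

Notice: 58 days given; 60 required. Not satisfied.
Quorum: 15% of 5,880 = 882; 883 present. Satisfied.
Vote: requires three-fourths of the votes cast (883 − 69 abstaining = 814); 3/4 of 814 = 610.50, rounded up to 611, so 611 needed; 612 in favor. Satisfied.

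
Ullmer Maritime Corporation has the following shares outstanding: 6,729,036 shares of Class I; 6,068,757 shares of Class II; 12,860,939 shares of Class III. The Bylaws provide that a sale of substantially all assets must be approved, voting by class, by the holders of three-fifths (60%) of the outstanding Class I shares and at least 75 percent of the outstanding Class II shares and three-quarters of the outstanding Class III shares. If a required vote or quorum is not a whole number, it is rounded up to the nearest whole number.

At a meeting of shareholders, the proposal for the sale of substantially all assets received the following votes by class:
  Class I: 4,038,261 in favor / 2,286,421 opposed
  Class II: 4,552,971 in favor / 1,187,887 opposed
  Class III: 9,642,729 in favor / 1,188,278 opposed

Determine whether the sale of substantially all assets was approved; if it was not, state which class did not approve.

Class I: 3/5 of 6729036 = 4037421.60, rounded up to 4037422; 4,037,422 required, 4,038,261 in favor — approved.
Class II: 3/4 of 6068757 = 4551567.75, rounded up to 4551568; 4,551,568 required, 4,552,971 in favor — approved.
Class III: 3/4 of 12860939 = 9645704.25, rounded up to 9645705; 9,645,705 required, 9,642,729 in favor — not approved.

Not approved — the Class III shares did not give the required vote.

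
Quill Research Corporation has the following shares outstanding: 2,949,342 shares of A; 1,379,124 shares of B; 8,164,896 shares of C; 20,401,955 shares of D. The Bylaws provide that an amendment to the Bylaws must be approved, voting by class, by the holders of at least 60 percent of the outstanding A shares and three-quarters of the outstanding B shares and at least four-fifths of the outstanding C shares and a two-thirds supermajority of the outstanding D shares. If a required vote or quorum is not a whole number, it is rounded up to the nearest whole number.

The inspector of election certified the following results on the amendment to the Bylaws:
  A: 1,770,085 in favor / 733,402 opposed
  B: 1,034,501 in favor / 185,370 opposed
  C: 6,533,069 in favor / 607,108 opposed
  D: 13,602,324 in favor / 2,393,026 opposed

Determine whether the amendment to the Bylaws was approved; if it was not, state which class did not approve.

A: 3/5 of 2949342 = 1769605.20, rounded up to 1769606; 1,769,606 required, 1,770,085 in favor — approved.
B: 3/4 of 1379124 = 1034343; 1,034,343 required, 1,034,501 in favor — approved.
C: 4/5 of 8164896 = 6531916.80, rounded up to 6531917; 6,531,917 required, 6,533,069 in favor — approved.
D: 2/3 of 20401955 = 13601303.33, rounded up to 13601304; 13,601,304 required, 13,602,324 in favor — approved.

Approved — every class gave the required vote.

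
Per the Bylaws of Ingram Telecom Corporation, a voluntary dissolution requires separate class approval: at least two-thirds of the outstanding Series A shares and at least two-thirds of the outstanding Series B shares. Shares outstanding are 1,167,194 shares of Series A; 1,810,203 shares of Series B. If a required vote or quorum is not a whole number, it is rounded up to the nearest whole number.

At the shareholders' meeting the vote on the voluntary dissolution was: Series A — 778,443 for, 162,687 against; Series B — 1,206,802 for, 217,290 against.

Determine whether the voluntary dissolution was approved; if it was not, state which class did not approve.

Series A: 2/3 of 1167194 = 778129.33, rounded up to 778130; 778,130 required, 778,443 in favor — approved.
Series B: 2/3 of 1810203 = 1206802; 1,206,802 required, 1,206,802 in favor — approved.

Approved — every class gave the required vote.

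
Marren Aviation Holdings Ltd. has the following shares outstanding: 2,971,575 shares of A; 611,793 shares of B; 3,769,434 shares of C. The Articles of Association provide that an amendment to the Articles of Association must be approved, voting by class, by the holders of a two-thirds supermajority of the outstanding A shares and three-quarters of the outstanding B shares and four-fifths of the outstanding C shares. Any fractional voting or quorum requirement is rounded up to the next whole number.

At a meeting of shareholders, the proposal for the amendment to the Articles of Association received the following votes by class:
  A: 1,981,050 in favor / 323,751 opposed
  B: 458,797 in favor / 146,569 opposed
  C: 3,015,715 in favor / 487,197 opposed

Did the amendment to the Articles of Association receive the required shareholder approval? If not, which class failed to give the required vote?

Not approved — the B shares did not give the required vote.

A: 2/3 of 2971575 = 1981050; 1,981,050 required, 1,981,050 in favor — approved.
B: 3/4 of 611793 = 458844.75, rounded up to 458845; 458,845 required, 458,797 in favor — not approved.
C: 4/5 of 3769434 = 3015547.20, rounded up to 3015548; 3,015,548 required, 3,015,715 in favor — approved.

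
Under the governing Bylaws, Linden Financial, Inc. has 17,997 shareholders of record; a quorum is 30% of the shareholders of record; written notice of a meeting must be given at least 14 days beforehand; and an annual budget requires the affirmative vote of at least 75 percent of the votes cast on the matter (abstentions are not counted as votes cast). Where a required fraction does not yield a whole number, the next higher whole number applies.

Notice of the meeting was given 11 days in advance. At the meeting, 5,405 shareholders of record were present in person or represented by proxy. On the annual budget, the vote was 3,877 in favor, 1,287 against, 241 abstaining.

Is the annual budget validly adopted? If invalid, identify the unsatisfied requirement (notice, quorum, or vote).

Invalid — notice requirement not satisfied.

Notice: 11 days given; 14 required. Not satisfied.
Quorum: 30% of 17,997 = 5,399.10, rounded up to 5,400; 5,405 present. Satisfied.
Vote: requires three-fourths of the votes cast (5,405 − 241 abstaining = 5,164); 3/4 of 5164 = 3873, so 3,873 needed; 3,877 in favor. Satisfied.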